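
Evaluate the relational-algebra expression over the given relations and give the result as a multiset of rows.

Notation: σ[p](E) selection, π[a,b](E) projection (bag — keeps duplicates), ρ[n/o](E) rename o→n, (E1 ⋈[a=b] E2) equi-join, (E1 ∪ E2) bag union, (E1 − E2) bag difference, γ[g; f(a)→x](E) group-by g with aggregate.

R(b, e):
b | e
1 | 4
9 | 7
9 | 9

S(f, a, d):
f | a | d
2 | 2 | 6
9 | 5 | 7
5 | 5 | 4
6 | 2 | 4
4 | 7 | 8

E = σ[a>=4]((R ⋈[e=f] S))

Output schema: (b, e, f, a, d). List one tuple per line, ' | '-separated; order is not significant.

Subexpression sizes:
  R → 3
  S → 5
  (R ⋈[e=f] S) → 2
  σ[a>=4]((R ⋈[e=f] S)) → 2

== RESULT ==
b | e | f | a | d
1 | 4 | 4 | 7 | 8
9 | 9 | 9 | 5 | 7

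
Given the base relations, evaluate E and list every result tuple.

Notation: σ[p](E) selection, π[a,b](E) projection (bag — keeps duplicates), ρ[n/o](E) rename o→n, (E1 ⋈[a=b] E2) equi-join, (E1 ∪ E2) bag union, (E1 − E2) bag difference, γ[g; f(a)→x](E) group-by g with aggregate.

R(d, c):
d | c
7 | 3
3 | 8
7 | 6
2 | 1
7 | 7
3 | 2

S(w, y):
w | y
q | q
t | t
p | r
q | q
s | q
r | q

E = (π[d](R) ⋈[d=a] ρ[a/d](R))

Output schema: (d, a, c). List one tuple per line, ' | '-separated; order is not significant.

Stepwise |·|:
  R → 6
  π[d](R) → 6
  R → 6
  ρ[a/d](R) → 6
  (π[d](R) ⋈[d=a] ρ[a/d](R)) → 14

== RESULT ==
d | a | c
2 | 2 | 1
3 | 3 | 2
3 | 3 | 2
3 | 3 | 8
3 | 3 | 8
7 | 7 | 3
7 | 7 | 3
7 | 7 | 3
7 | 7 | 6
7 | 7 | 6
7 | 7 | 6
7 | 7 | 7
7 | 7 | 7
7 | 7 | 7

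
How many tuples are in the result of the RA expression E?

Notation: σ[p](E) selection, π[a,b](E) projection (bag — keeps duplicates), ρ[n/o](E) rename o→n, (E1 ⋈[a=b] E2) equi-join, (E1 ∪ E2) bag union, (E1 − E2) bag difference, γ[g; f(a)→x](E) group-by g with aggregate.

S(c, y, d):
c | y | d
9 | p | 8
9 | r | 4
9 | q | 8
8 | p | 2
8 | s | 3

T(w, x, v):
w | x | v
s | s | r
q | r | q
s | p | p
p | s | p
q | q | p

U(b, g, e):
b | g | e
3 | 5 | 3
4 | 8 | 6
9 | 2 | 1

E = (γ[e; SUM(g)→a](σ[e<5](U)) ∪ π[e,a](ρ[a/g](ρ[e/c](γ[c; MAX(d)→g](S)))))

Stepwise |·|:
  U → 3
  σ[e<5](U) → 2
  γ[e; SUM(g)→a](σ[e<5](U)) → 2
  S → 5
  γ[c; MAX(d)→g](S) → 2
  ρ[e/c](γ[c; MAX(d)→g](S)) → 2
  ρ[a/g](ρ[e/c](γ[c; MAX(d)→g](S))) → 2
  π[e,a](ρ[a/g](ρ[e/c](γ[c; MAX(d)→g](S)))) → 2
  (γ[e; SUM(g)→a](σ[e<5](U)) ∪ π[e,a](ρ[a/g](ρ[e/c](γ[c; MAX(d)→g](S))))) → 4

|E| = 4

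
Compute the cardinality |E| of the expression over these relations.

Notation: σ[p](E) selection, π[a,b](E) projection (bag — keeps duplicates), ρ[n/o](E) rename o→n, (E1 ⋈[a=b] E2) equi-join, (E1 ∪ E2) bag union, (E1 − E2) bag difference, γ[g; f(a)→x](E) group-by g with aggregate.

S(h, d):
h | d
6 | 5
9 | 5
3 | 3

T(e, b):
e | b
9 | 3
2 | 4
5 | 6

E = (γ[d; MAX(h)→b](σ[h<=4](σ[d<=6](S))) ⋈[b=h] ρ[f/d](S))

Subexpression sizes:
  S → 3
  σ[d<=6](S) → 3
  σ[h<=4](σ[d<=6](S)) → 1
  γ[d; MAX(h)→b](σ[h<=4](σ[d<=6](S))) → 1
  S → 3
  ρ[f/d](S) → 3
  (γ[d; MAX(h)→b](σ[h<=4](σ[d<=6](S))) ⋈[b=h] ρ[f/d](S)) → 1

|E| = 1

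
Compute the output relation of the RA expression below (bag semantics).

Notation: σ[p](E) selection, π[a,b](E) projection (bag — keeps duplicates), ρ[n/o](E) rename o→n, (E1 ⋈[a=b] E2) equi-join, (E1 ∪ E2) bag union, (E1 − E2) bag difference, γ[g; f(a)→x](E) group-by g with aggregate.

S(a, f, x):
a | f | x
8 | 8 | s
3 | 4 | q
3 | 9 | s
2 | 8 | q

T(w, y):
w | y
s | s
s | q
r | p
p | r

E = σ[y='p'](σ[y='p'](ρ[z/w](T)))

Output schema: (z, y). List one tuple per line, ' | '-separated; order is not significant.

Per-node cardinality:
  T → 4
  ρ[z/w](T) → 4
  σ[y='p'](ρ[z/w](T)) → 1
  σ[y='p'](σ[y='p'](ρ[z/w](T))) → 1

== RESULT ==
z | y
r | p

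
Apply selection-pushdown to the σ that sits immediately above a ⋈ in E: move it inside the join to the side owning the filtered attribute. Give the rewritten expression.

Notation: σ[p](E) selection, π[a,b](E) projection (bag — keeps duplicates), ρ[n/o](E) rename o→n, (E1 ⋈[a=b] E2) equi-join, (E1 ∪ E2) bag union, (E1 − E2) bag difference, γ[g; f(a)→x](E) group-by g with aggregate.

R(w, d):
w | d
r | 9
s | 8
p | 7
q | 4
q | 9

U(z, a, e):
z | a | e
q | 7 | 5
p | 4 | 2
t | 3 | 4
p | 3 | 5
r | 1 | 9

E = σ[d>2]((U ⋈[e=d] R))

σ filters on d, owned by the right side.
E' = (U ⋈[e=d] σ[d>2](R))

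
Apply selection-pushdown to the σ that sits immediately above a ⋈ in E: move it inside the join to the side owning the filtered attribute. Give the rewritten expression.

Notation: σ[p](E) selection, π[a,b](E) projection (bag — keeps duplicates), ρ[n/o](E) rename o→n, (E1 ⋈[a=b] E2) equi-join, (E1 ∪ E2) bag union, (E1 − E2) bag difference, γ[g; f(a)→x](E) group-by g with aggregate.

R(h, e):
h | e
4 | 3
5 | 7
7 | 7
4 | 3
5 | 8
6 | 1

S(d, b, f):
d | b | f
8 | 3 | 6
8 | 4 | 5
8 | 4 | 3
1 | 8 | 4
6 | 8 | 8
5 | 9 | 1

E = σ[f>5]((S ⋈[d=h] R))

σ filters on f, owned by the left side.
E' = (σ[f>5](S) ⋈[d=h] R)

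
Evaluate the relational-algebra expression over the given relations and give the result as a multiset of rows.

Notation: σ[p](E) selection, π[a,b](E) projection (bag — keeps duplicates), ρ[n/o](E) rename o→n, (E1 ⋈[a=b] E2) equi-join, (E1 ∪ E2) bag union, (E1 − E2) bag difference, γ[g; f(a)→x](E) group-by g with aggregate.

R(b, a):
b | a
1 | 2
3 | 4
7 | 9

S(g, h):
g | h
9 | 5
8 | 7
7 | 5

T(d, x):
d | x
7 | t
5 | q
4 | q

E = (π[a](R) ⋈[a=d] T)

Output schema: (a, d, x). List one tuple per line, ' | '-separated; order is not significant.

Row counts bottom-up:
  R → 3
  π[a](R) → 3
  T → 3
  (π[a](R) ⋈[a=d] T) → 1

== RESULT ==
a | d | x
4 | 4 | q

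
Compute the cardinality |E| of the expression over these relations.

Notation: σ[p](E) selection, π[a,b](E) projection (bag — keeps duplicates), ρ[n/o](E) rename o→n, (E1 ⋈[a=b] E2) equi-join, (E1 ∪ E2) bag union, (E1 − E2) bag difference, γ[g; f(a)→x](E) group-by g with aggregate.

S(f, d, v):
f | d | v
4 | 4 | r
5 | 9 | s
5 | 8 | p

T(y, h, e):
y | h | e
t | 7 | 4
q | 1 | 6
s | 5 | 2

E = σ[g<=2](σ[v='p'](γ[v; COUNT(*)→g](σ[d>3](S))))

Stepwise |·|:
  S → 3
  σ[d>3](S) → 3
  γ[v; COUNT(*)→g](σ[d>3](S)) → 3
  σ[v='p'](γ[v; COUNT(*)→g](σ[d>3](S))) → 1
  σ[g<=2](σ[v='p'](γ[v; COUNT(*)→g](σ[d>3](S)))) → 1

|E| = 1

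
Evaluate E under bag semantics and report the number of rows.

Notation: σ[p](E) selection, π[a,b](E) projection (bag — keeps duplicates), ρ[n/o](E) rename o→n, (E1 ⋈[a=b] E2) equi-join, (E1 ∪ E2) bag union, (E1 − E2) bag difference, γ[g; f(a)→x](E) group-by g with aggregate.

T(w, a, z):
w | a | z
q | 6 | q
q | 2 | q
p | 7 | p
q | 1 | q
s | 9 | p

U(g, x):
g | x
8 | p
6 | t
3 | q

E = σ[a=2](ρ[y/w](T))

Row counts bottom-up:
  T → 5
  ρ[y/w](T) → 5
  σ[a=2](ρ[y/w](T)) → 1

|E| = 1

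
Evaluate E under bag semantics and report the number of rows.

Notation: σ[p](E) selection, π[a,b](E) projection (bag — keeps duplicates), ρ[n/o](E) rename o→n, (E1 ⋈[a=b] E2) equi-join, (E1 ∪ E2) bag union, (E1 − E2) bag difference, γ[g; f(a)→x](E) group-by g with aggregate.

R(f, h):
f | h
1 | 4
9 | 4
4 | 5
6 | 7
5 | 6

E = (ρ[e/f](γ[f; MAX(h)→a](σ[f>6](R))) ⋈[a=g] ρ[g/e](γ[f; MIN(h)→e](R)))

Per-node cardinality:
  R → 5
  σ[f>6](R) → 1
  γ[f; MAX(h)→a](σ[f>6](R)) → 1
  ρ[e/f](γ[f; MAX(h)→a](σ[f>6](R))) → 1
  R → 5
  γ[f; MIN(h)→e](R) → 5
  ρ[g/e](γ[f; MIN(h)→e](R)) → 5
  (ρ[e/f](γ[f; MAX(h)→a](σ[f>6](R))) ⋈[a=g] ρ[g/e](γ[f; MIN(h)→e](R))) → 2

|E| = 2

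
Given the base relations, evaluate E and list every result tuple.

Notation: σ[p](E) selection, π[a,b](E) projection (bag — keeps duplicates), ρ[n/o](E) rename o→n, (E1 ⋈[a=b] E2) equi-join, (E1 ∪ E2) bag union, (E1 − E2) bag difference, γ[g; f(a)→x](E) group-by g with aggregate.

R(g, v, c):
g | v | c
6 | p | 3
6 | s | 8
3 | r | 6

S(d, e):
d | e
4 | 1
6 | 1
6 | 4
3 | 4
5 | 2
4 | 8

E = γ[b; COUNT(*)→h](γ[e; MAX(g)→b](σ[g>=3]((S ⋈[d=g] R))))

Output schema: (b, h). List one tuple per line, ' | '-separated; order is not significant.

Stepwise |·|:
  S → 6
  R → 3
  (S ⋈[d=g] R) → 5
  σ[g>=3]((S ⋈[d=g] R)) → 5
  γ[e; MAX(g)→b](σ[g>=3]((S ⋈[d=g] R))) → 2
  γ[b; COUNT(*)→h](γ[e; MAX(g)→b](σ[g>=3]((S ⋈[d=g] R)))) → 1

== RESULT ==
b | h
6 | 2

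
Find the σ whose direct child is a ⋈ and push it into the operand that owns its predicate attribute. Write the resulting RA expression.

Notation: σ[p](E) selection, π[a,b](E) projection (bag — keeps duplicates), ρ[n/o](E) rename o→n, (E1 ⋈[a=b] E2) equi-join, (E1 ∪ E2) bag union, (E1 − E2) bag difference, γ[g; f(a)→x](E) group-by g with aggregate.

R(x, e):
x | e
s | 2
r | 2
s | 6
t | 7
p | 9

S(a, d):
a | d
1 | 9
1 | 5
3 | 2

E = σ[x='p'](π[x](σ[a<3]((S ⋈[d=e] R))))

σ filters on a, owned by the left side.
E' = σ[x='p'](π[x]((σ[a<3](S) ⋈[d=e] R)))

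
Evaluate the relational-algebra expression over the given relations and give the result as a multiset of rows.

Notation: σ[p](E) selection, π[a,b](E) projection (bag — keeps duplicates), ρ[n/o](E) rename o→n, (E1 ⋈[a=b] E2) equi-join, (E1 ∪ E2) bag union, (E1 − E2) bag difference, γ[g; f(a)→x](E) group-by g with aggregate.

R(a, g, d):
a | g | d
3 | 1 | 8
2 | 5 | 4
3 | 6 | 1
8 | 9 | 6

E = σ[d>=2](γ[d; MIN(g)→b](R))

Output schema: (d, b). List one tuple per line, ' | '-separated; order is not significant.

Stepwise |·|:
  R → 4
  γ[d; MIN(g)→b](R) → 4
  σ[d>=2](γ[d; MIN(g)→b](R)) → 3

== RESULT ==
d | b
4 | 5
6 | 9
8 | 1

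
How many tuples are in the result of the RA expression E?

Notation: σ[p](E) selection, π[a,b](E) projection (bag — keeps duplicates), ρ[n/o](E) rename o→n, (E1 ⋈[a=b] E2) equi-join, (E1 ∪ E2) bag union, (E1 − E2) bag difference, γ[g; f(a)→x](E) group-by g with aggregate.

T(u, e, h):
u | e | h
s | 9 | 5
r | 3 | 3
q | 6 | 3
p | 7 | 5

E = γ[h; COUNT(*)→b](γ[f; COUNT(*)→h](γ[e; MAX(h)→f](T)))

Row counts bottom-up:
  T → 4
  γ[e; MAX(h)→f](T) → 4
  γ[f; COUNT(*)→h](γ[e; MAX(h)→f](T)) → 2
  γ[h; COUNT(*)→b](γ[f; COUNT(*)→h](γ[e; MAX(h)→f](T))) → 1

|E| = 1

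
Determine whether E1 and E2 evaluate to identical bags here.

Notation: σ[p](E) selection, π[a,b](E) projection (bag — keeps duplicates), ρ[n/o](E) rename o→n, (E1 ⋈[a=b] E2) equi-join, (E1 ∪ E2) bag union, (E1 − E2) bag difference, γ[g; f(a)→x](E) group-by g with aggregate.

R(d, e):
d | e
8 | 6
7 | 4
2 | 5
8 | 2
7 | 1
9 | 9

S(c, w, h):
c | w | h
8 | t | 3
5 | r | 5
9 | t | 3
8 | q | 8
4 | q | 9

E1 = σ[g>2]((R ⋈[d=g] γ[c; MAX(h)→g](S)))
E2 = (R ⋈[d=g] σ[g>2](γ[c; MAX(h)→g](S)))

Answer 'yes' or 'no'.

E1 row counts bottom-up:
  R → 6
  S → 5
  γ[c; MAX(h)→g](S) → 4
  (R ⋈[d=g] γ[c; MAX(h)→g](S)) → 3
  σ[g>2]((R ⋈[d=g] γ[c; MAX(h)→g](S))) → 3
E2 row counts bottom-up:
  R → 6
  S → 5
  γ[c; MAX(h)→g](S) → 4
  σ[g>2](γ[c; MAX(h)→g](S)) → 4
  (R ⋈[d=g] σ[g>2](γ[c; MAX(h)→g](S))) → 3

E1 and E2 produce the same multiset:
d | e | c | g
8 | 2 | 8 | 8
8 | 6 | 8 | 8
9 | 9 | 4 | 9

yes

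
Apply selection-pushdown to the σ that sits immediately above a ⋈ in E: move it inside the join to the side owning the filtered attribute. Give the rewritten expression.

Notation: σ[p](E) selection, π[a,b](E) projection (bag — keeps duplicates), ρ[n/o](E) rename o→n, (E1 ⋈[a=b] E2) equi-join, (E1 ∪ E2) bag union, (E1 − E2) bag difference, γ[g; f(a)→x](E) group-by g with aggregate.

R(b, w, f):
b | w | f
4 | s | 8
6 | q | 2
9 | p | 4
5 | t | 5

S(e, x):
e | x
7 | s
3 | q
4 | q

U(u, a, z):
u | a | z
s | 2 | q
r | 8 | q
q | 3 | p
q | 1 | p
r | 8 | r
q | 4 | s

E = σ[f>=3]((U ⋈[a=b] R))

σ filters on f, owned by the right side.
E' = (U ⋈[a=b] σ[f>=3](R))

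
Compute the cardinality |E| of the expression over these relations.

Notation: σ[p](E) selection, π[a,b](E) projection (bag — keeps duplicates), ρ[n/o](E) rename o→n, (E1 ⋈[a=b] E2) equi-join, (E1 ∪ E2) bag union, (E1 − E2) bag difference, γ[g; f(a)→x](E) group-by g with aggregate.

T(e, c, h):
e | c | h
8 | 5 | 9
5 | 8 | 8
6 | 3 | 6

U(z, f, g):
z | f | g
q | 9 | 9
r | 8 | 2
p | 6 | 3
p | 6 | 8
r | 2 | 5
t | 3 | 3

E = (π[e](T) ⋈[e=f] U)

Per-node cardinality:
  T → 3
  π[e](T) → 3
  U → 6
  (π[e](T) ⋈[e=f] U) → 3

|E| = 3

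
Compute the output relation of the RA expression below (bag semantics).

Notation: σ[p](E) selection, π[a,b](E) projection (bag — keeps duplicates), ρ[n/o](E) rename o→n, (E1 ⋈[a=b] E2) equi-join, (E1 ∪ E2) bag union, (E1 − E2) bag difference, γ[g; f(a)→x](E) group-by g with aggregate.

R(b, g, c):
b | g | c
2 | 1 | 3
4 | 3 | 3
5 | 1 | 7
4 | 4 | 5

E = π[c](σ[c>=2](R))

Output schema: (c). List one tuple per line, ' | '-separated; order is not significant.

Stepwise |·|:
  R → 4
  σ[c>=2](R) → 4
  π[c](σ[c>=2](R)) → 4

== RESULT ==
c
3
3
5
7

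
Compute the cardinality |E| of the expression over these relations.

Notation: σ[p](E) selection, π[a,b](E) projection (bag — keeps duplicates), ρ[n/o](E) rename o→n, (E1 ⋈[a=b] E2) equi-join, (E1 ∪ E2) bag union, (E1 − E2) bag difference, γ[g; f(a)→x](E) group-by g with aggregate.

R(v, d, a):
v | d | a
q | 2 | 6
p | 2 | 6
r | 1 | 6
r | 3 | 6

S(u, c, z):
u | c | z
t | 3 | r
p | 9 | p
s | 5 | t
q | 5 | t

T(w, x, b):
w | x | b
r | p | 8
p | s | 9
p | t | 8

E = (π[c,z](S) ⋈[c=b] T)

Per-node cardinality:
  S → 4
  π[c,z](S) → 4
  T → 3
  (π[c,z](S) ⋈[c=b] T) → 1

|E| = 1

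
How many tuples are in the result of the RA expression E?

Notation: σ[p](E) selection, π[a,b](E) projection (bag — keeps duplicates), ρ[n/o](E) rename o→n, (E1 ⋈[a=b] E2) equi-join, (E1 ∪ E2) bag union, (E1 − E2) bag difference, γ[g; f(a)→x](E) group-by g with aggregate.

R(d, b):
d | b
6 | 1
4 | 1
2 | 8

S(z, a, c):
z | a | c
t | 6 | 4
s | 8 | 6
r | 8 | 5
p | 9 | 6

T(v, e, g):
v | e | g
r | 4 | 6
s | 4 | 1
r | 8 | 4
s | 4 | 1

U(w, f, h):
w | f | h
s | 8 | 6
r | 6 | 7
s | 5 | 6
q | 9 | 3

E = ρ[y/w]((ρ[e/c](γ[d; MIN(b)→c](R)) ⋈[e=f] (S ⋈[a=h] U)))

Per-node cardinality:
  R → 3
  γ[d; MIN(b)→c](R) → 3
  ρ[e/c](γ[d; MIN(b)→c](R)) → 3
  S → 4
  U → 4
  (S ⋈[a=h] U) → 2
  (ρ[e/c](γ[d; MIN(b)→c](R)) ⋈[e=f] (S ⋈[a=h] U)) → 1
  ρ[y/w]((ρ[e/c](γ[d; MIN(b)→c](R)) ⋈[e=f] (S ⋈[a=h] U))) → 1

|E| = 1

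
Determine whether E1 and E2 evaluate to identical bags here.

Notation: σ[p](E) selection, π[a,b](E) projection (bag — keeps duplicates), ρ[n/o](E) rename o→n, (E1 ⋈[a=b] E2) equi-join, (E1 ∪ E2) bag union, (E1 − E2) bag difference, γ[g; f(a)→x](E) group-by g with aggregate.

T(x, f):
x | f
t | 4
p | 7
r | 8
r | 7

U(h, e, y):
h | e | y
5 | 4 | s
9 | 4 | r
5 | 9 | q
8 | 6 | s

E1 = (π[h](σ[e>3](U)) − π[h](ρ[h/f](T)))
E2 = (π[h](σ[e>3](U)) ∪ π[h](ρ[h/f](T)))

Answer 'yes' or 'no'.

E1 subexpression sizes:
  U → 4
  σ[e>3](U) → 4
  π[h](σ[e>3](U)) → 4
  T → 4
  ρ[h/f](T) → 4
  π[h](ρ[h/f](T)) → 4
  (π[h](σ[e>3](U)) − π[h](ρ[h/f](T))) → 3
E2 subexpression sizes:
  U → 4
  σ[e>3](U) → 4
  π[h](σ[e>3](U)) → 4
  T → 4
  ρ[h/f](T) → 4
  π[h](ρ[h/f](T)) → 4
  (π[h](σ[e>3](U)) ∪ π[h](ρ[h/f](T))) → 8

E1 result:
h
5
5
9
E2 result:
h
4
5
5
7
7
8
8
9
Witness: (7,) appears 0× in E1 but 2× in E2.

no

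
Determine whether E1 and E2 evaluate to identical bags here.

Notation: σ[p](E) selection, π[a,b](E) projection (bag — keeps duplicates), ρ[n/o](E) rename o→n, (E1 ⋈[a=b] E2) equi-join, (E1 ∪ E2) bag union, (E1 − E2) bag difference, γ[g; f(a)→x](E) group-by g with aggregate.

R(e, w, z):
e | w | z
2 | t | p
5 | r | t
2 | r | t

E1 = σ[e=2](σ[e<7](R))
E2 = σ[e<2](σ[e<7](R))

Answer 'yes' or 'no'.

E1 row counts bottom-up:
  R → 3
  σ[e<7](R) → 3
  σ[e=2](σ[e<7](R)) → 2
E2 row counts bottom-up:
  R → 3
  σ[e<7](R) → 3
  σ[e<2](σ[e<7](R)) → 0

E1 result:
e | w | z
2 | r | t
2 | t | p
E2 result:
e | w | z
(0 rows)
Witness: (2, 't', 'p') appears 1× in E1 but 0× in E2.

no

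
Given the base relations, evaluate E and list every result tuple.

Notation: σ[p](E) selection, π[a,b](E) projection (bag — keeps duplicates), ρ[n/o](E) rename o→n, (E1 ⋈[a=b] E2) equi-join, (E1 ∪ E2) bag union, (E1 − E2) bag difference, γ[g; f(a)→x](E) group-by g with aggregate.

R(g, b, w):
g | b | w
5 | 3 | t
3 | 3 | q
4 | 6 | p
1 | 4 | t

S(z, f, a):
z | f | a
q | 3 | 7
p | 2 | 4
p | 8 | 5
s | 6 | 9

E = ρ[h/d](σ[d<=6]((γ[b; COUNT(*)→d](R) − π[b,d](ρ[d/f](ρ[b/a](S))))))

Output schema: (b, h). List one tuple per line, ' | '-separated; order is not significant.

Stepwise |·|:
  R → 4
  γ[b; COUNT(*)→d](R) → 3
  S → 4
  ρ[b/a](S) → 4
  ρ[d/f](ρ[b/a](S)) → 4
  π[b,d](ρ[d/f](ρ[b/a](S))) → 4
  (γ[b; COUNT(*)→d](R) − π[b,d](ρ[d/f](ρ[b/a](S)))) → 3
  σ[d<=6]((γ[b; COUNT(*)→d](R) − π[b,d](ρ[d/f](ρ[b/a](S))))) → 3
  ρ[h/d](σ[d<=6]((γ[b; COUNT(*)→d](R) − π[b,d](ρ[d/f](ρ[b/a](S)))))) → 3

== RESULT ==
b | h
3 | 2
4 | 1
6 | 1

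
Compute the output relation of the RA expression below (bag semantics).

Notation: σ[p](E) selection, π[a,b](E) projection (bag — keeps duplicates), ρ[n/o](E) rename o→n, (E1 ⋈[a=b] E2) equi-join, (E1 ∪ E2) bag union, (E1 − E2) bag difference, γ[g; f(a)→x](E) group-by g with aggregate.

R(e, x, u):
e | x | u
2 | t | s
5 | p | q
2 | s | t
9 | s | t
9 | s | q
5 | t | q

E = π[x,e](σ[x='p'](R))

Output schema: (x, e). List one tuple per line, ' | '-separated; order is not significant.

Row counts bottom-up:
  R → 6
  σ[x='p'](R) → 1
  π[x,e](σ[x='p'](R)) → 1

== RESULT ==
x | e
p | 5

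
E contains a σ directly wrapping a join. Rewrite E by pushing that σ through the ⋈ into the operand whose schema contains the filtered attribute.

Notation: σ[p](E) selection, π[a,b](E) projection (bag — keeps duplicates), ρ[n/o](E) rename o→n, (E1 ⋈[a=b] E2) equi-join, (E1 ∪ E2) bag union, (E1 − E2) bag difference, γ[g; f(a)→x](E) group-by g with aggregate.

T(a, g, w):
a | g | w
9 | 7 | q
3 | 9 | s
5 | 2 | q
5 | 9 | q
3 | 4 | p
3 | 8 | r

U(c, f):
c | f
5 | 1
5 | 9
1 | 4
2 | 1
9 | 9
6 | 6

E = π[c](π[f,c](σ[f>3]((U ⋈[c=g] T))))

σ filters on f, owned by the left side.
E' = π[c](π[f,c]((σ[f>3](U) ⋈[c=g] T)))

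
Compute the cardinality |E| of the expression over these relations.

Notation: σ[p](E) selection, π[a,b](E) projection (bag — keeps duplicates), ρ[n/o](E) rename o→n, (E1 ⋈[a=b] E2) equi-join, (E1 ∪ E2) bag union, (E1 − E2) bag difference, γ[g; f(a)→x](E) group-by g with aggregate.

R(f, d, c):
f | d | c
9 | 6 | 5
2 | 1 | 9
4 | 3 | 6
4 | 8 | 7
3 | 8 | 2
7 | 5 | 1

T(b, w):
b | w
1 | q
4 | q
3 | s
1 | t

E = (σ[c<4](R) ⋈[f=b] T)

Subexpression sizes:
  R → 6
  σ[c<4](R) → 2
  T → 4
  (σ[c<4](R) ⋈[f=b] T) → 1

|E| = 1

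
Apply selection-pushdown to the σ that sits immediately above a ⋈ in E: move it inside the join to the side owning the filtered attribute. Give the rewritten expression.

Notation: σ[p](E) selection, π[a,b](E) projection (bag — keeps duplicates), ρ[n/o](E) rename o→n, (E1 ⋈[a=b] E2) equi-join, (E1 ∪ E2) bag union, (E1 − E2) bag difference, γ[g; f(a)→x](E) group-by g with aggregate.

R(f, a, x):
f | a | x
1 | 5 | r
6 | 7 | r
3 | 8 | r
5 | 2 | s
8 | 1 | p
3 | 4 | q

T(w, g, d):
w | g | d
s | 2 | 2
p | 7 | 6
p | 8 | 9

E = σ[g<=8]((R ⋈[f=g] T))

σ filters on g, owned by the right side.
E' = (R ⋈[f=g] σ[g<=8](T))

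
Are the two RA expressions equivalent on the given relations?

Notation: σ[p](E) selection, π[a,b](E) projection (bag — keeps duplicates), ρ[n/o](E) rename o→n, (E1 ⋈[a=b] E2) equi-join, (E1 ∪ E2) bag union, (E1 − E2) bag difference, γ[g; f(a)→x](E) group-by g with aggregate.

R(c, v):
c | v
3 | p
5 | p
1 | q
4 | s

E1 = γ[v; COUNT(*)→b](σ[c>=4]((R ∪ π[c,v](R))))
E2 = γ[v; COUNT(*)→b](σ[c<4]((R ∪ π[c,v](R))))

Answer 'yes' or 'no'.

E1 row counts bottom-up:
  R → 4
  R → 4
  π[c,v](R) → 4
  (R ∪ π[c,v](R)) → 8
  σ[c>=4]((R ∪ π[c,v](R))) → 4
  γ[v; COUNT(*)→b](σ[c>=4]((R ∪ π[c,v](R)))) → 2
E2 row counts bottom-up:
  R → 4
  R → 4
  π[c,v](R) → 4
  (R ∪ π[c,v](R)) → 8
  σ[c<4]((R ∪ π[c,v](R))) → 4
  γ[v; COUNT(*)→b](σ[c<4]((R ∪ π[c,v](R)))) → 2

E1 result:
v | b
p | 2
s | 2
E2 result:
v | b
p | 2
q | 2
Witness: ('s', 2) appears 1× in E1 but 0× in E2.

no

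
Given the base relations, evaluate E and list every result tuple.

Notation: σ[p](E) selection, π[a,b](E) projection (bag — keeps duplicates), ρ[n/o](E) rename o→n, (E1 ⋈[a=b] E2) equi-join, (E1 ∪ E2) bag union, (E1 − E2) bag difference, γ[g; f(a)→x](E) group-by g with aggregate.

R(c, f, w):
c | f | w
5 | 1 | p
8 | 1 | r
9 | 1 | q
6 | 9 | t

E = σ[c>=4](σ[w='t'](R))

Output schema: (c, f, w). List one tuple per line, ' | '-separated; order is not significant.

Row counts bottom-up:
  R → 4
  σ[w='t'](R) → 1
  σ[c>=4](σ[w='t'](R)) → 1

== RESULT ==
c | f | w
6 | 9 | t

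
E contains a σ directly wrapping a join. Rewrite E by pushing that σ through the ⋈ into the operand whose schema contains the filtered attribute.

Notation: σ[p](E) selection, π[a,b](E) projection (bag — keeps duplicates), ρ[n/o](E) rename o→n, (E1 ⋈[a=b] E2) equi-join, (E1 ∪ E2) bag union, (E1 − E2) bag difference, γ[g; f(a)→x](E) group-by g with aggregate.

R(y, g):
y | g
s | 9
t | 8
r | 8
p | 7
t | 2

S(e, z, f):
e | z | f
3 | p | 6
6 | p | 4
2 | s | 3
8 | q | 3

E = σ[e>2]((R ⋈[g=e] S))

σ filters on e, owned by the right side.
E' = (R ⋈[g=e] σ[e>2](S))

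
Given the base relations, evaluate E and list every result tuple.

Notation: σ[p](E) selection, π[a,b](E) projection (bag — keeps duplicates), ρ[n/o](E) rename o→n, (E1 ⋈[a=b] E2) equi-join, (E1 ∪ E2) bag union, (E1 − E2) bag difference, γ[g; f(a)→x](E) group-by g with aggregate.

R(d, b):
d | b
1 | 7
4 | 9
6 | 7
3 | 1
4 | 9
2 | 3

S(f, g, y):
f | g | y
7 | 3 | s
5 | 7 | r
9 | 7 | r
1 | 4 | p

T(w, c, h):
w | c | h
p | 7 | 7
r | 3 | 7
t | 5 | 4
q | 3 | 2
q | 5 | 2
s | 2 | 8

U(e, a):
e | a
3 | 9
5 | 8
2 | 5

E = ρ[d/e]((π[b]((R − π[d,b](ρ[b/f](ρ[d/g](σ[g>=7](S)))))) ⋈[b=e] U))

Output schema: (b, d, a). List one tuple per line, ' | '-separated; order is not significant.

Per-node cardinality:
  R → 6
  S → 4
  σ[g>=7](S) → 2
  ρ[d/g](σ[g>=7](S)) → 2
  ρ[b/f](ρ[d/g](σ[g>=7](S))) → 2
  π[d,b](ρ[b/f](ρ[d/g](σ[g>=7](S)))) → 2
  (R − π[d,b](ρ[b/f](ρ[d/g](σ[g>=7](S))))) → 6
  π[b]((R − π[d,b](ρ[b/f](ρ[d/g](σ[g>=7](S)))))) → 6
  U → 3
  (π[b]((R − π[d,b](ρ[b/f](ρ[d/g](σ[g>=7](S)))))) ⋈[b=e] U) → 1
  ρ[d/e]((π[b]((R − π[d,b](ρ[b/f](ρ[d/g](σ[g>=7](S)))))) ⋈[b=e] U)) → 1

== RESULT ==
b | d | a
3 | 3 | 9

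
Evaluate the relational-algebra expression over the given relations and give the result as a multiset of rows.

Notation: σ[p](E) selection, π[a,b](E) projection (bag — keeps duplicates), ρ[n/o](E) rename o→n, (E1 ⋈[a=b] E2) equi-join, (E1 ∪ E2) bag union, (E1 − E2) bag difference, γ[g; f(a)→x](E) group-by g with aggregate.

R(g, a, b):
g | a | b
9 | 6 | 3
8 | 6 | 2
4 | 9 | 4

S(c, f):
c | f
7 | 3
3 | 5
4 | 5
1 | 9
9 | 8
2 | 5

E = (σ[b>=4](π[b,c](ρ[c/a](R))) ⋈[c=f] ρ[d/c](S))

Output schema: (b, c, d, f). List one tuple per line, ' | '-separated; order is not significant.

Per-node cardinality:
  R → 3
  ρ[c/a](R) → 3
  π[b,c](ρ[c/a](R)) → 3
  σ[b>=4](π[b,c](ρ[c/a](R))) → 1
  S → 6
  ρ[d/c](S) → 6
  (σ[b>=4](π[b,c](ρ[c/a](R))) ⋈[c=f] ρ[d/c](S)) → 1

== RESULT ==
b | c | d | f
4 | 9 | 1 | 9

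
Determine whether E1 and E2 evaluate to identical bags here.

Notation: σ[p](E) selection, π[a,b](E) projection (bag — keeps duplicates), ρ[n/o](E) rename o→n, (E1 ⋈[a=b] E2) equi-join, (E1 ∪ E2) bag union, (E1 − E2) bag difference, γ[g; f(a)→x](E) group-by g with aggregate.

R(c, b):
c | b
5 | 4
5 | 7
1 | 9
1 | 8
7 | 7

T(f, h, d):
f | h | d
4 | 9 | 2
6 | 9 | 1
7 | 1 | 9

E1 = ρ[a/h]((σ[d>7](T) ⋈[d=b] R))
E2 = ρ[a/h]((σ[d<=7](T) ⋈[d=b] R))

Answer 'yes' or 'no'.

E1 subexpression sizes:
  T → 3
  σ[d>7](T) → 1
  R → 5
  (σ[d>7](T) ⋈[d=b] R) → 1
  ρ[a/h]((σ[d>7](T) ⋈[d=b] R)) → 1
E2 subexpression sizes:
  T → 3
  σ[d<=7](T) → 2
  R → 5
  (σ[d<=7](T) ⋈[d=b] R) → 0
  ρ[a/h]((σ[d<=7](T) ⋈[d=b] R)) → 0

E1 result:
f | a | d | c | b
7 | 1 | 9 | 1 | 9
E2 result:
f | a | d | c | b
(0 rows)
Witness: (7, 1, 9, 1, 9) appears 1× in E1 but 0× in E2.

no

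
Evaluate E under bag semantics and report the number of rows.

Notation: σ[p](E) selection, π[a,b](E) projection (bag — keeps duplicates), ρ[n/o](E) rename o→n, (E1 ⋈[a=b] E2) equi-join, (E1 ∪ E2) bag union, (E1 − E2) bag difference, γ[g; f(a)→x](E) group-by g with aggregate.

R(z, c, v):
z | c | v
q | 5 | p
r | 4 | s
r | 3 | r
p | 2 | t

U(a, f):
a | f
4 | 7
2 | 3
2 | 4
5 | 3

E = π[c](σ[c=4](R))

Subexpression sizes:
  R → 4
  σ[c=4](R) → 1
  π[c](σ[c=4](R)) → 1

|E| = 1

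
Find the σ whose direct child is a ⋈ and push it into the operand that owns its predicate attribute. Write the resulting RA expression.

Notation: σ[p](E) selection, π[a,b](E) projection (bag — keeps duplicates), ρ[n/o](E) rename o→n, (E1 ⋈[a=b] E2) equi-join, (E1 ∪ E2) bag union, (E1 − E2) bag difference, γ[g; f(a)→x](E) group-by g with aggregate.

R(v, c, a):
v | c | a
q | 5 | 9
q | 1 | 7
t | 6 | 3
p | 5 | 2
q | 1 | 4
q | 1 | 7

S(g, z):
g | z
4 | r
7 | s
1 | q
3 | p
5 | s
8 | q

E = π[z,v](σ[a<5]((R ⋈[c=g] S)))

σ filters on a, owned by the left side.
E' = π[z,v]((σ[a<5](R) ⋈[c=g] S))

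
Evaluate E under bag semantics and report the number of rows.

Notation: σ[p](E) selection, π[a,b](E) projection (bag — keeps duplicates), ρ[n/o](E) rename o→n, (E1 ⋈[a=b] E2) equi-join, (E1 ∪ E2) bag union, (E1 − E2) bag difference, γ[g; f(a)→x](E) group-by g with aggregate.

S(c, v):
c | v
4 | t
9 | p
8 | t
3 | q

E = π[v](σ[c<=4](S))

Subexpression sizes:
  S → 4
  σ[c<=4](S) → 2
  π[v](σ[c<=4](S)) → 2

|E| = 2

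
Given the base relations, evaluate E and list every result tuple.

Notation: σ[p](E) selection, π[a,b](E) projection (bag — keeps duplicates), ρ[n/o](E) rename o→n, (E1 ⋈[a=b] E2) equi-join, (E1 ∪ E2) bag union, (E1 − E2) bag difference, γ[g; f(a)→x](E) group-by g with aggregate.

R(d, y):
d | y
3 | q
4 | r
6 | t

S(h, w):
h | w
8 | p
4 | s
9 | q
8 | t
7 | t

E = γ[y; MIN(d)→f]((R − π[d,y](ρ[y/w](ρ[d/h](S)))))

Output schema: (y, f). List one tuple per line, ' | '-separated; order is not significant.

Row counts bottom-up:
  R → 3
  S → 5
  ρ[d/h](S) → 5
  ρ[y/w](ρ[d/h](S)) → 5
  π[d,y](ρ[y/w](ρ[d/h](S))) → 5
  (R − π[d,y](ρ[y/w](ρ[d/h](S)))) → 3
  γ[y; MIN(d)→f]((R − π[d,y](ρ[y/w](ρ[d/h](S))))) → 3

== RESULT ==
y | f
q | 3
r | 4
t | 6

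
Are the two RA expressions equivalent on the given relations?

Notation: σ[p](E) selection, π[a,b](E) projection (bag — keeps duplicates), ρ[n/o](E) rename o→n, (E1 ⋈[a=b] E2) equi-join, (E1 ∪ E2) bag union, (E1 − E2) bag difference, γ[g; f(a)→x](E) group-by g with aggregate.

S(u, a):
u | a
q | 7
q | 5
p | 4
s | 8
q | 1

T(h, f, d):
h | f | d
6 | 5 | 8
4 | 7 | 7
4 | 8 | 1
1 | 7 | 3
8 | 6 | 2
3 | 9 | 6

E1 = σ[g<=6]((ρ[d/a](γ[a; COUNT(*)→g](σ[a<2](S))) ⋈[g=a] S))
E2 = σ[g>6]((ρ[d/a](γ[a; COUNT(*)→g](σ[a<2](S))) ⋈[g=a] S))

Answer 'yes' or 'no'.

E1 subexpression sizes:
  S → 5
  σ[a<2](S) → 1
  γ[a; COUNT(*)→g](σ[a<2](S)) → 1
  ρ[d/a](γ[a; COUNT(*)→g](σ[a<2](S))) → 1
  S → 5
  (ρ[d/a](γ[a; COUNT(*)→g](σ[a<2](S))) ⋈[g=a] S) → 1
  σ[g<=6]((ρ[d/a](γ[a; COUNT(*)→g](σ[a<2](S))) ⋈[g=a] S)) → 1
E2 subexpression sizes:
  S → 5
  σ[a<2](S) → 1
  γ[a; COUNT(*)→g](σ[a<2](S)) → 1
  ρ[d/a](γ[a; COUNT(*)→g](σ[a<2](S))) → 1
  S → 5
  (ρ[d/a](γ[a; COUNT(*)→g](σ[a<2](S))) ⋈[g=a] S) → 1
  σ[g>6]((ρ[d/a](γ[a; COUNT(*)→g](σ[a<2](S))) ⋈[g=a] S)) → 0

E1 result:
d | g | u | a
1 | 1 | q | 1
E2 result:
d | g | u | a
(0 rows)
Witness: (1, 1, 'q', 1) appears 1× in E1 but 0× in E2.

no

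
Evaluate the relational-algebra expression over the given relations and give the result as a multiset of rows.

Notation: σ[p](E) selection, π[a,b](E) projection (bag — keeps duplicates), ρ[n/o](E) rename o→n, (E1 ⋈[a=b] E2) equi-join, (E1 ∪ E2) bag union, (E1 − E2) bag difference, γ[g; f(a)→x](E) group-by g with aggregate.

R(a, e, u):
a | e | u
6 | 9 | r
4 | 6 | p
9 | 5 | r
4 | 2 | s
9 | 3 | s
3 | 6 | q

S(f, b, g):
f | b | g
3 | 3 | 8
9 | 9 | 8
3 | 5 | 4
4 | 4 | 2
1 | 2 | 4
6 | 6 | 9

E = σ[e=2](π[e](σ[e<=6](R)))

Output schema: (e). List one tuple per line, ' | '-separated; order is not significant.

Row counts bottom-up:
  R → 6
  σ[e<=6](R) → 5
  π[e](σ[e<=6](R)) → 5
  σ[e=2](π[e](σ[e<=6](R))) → 1

== RESULT ==
e
2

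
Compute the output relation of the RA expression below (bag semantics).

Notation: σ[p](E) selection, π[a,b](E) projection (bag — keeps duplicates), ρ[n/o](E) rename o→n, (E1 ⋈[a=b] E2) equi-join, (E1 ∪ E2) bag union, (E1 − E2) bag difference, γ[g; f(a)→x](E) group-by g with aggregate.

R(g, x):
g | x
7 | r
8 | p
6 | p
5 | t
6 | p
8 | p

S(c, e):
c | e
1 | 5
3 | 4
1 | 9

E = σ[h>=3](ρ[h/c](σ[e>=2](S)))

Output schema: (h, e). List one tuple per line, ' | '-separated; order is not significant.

Stepwise |·|:
  S → 3
  σ[e>=2](S) → 3
  ρ[h/c](σ[e>=2](S)) → 3
  σ[h>=3](ρ[h/c](σ[e>=2](S))) → 1

== RESULT ==
h | e
3 | 4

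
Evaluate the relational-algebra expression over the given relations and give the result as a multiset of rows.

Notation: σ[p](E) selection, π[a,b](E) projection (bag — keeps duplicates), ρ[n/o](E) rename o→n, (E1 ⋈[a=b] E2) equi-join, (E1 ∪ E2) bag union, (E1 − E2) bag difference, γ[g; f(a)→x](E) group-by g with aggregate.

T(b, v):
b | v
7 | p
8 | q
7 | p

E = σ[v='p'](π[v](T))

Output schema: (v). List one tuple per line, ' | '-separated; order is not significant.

Per-node cardinality:
  T → 3
  π[v](T) → 3
  σ[v='p'](π[v](T)) → 2

== RESULT ==
v
p
p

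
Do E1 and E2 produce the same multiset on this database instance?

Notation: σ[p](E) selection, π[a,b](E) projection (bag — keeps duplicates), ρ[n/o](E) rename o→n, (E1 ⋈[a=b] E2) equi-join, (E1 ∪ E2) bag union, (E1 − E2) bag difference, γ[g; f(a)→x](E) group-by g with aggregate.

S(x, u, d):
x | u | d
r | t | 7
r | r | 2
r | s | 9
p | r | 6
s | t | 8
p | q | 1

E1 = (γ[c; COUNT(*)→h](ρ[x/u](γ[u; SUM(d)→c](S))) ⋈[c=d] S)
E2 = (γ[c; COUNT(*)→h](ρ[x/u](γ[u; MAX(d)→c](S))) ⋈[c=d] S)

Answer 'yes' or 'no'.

E1 row counts bottom-up:
  S → 6
  γ[u; SUM(d)→c](S) → 4
  ρ[x/u](γ[u; SUM(d)→c](S)) → 4
  γ[c; COUNT(*)→h](ρ[x/u](γ[u; SUM(d)→c](S))) → 4
  S → 6
  (γ[c; COUNT(*)→h](ρ[x/u](γ[u; SUM(d)→c](S))) ⋈[c=d] S) → 3
E2 row counts bottom-up:
  S → 6
  γ[u; MAX(d)→c](S) → 4
  ρ[x/u](γ[u; MAX(d)→c](S)) → 4
  γ[c; COUNT(*)→h](ρ[x/u](γ[u; MAX(d)→c](S))) → 4
  S → 6
  (γ[c; COUNT(*)→h](ρ[x/u](γ[u; MAX(d)→c](S))) ⋈[c=d] S) → 4

E1 result:
c | h | x | u | d
1 | 1 | p | q | 1
8 | 1 | s | t | 8
9 | 1 | r | s | 9
E2 result:
c | h | x | u | d
1 | 1 | p | q | 1
6 | 1 | p | r | 6
8 | 1 | s | t | 8
9 | 1 | r | s | 9
Witness: (6, 1, 'p', 'r', 6) appears 0× in E1 but 1× in E2.

no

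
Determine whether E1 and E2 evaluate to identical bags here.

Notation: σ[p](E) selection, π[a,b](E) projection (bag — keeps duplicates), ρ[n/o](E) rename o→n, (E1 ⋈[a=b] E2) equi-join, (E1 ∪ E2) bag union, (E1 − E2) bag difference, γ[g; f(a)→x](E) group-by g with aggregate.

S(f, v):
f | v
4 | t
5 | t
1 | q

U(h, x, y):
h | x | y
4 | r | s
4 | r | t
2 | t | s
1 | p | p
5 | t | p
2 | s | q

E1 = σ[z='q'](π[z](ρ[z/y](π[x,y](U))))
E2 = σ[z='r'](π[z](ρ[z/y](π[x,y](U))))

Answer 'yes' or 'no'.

E1 per-node cardinality:
  U → 6
  π[x,y](U) → 6
  ρ[z/y](π[x,y](U)) → 6
  π[z](ρ[z/y](π[x,y](U))) → 6
  σ[z='q'](π[z](ρ[z/y](π[x,y](U)))) → 1
E2 per-node cardinality:
  U → 6
  π[x,y](U) → 6
  ρ[z/y](π[x,y](U)) → 6
  π[z](ρ[z/y](π[x,y](U))) → 6
  σ[z='r'](π[z](ρ[z/y](π[x,y](U)))) → 0

E1 result:
z
q
E2 result:
z
(0 rows)
Witness: ('q',) appears 1× in E1 but 0× in E2.

no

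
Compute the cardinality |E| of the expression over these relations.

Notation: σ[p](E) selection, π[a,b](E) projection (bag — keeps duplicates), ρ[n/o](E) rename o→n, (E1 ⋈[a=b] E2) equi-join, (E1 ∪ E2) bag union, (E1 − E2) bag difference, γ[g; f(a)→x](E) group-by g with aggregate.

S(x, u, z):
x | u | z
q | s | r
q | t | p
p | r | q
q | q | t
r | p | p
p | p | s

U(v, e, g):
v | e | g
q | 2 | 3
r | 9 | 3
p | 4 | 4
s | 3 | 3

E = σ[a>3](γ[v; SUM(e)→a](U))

Subexpression sizes:
  U → 4
  γ[v; SUM(e)→a](U) → 4
  σ[a>3](γ[v; SUM(e)→a](U)) → 2

|E| = 2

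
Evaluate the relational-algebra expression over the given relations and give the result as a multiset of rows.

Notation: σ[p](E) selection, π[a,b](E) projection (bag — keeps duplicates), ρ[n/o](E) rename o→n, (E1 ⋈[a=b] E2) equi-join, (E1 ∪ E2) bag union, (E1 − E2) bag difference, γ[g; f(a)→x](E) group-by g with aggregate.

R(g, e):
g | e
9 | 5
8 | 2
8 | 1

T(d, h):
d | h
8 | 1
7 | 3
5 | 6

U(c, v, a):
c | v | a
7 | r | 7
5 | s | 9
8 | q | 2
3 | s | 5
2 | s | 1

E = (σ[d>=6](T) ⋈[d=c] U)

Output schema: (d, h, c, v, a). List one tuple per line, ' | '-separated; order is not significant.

Stepwise |·|:
  T → 3
  σ[d>=6](T) → 2
  U → 5
  (σ[d>=6](T) ⋈[d=c] U) → 2

== RESULT ==
d | h | c | v | a
7 | 3 | 7 | r | 7
8 | 1 | 8 | q | 2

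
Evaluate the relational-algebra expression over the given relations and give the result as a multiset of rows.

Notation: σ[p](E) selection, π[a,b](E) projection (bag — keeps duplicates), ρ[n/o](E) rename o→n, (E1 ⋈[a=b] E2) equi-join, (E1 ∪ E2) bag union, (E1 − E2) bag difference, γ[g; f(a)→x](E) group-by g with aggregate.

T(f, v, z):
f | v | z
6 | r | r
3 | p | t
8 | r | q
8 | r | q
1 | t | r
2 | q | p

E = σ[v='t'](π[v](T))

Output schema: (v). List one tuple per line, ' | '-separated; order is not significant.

Stepwise |·|:
  T → 6
  π[v](T) → 6
  σ[v='t'](π[v](T)) → 1

== RESULT ==
v
t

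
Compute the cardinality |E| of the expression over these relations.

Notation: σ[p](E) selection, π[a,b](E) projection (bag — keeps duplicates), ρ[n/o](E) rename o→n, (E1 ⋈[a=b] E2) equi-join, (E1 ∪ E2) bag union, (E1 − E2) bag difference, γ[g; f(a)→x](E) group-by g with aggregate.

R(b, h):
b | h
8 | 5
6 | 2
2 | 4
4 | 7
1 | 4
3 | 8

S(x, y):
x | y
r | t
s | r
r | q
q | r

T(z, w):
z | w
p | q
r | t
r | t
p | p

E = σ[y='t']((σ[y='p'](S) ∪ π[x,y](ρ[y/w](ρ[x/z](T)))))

Row counts bottom-up:
  S → 4
  σ[y='p'](S) → 0
  T → 4
  ρ[x/z](T) → 4
  ρ[y/w](ρ[x/z](T)) → 4
  π[x,y](ρ[y/w](ρ[x/z](T))) → 4
  (σ[y='p'](S) ∪ π[x,y](ρ[y/w](ρ[x/z](T)))) → 4
  σ[y='t']((σ[y='p'](S) ∪ π[x,y](ρ[y/w](ρ[x/z](T))))) → 2

|E| = 2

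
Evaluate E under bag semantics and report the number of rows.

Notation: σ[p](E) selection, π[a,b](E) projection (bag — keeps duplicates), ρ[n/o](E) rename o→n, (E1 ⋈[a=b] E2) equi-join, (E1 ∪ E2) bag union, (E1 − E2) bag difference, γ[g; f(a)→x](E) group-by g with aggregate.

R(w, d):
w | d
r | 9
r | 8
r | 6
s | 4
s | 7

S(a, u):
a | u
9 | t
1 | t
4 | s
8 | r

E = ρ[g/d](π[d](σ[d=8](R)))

Row counts bottom-up:
  R → 5
  σ[d=8](R) → 1
  π[d](σ[d=8](R)) → 1
  ρ[g/d](π[d](σ[d=8](R))) → 1

|E| = 1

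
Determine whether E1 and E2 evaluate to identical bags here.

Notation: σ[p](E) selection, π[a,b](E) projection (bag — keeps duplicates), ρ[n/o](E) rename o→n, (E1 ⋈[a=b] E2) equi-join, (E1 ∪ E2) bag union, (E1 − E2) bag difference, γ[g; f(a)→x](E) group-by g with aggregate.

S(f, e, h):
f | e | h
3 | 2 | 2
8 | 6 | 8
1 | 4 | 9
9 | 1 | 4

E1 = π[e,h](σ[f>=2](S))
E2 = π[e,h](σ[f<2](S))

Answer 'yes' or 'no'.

E1 stepwise |·|:
  S → 4
  σ[f>=2](S) → 3
  π[e,h](σ[f>=2](S)) → 3
E2 stepwise |·|:
  S → 4
  σ[f<2](S) → 1
  π[e,h](σ[f<2](S)) → 1

E1 result:
e | h
1 | 4
2 | 2
6 | 8
E2 result:
e | h
4 | 9
Witness: (4, 9) appears 0× in E1 but 1× in E2.

no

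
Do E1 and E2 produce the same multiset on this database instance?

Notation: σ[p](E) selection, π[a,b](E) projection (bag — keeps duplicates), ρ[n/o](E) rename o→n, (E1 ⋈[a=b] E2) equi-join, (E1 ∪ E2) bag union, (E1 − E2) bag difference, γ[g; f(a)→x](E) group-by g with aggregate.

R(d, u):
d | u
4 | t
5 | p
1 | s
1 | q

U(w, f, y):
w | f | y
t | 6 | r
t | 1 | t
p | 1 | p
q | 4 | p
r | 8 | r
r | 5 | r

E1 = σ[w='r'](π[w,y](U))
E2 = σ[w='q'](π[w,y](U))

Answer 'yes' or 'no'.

E1 row counts bottom-up:
  U → 6
  π[w,y](U) → 6
  σ[w='r'](π[w,y](U)) → 2
E2 row counts bottom-up:
  U → 6
  π[w,y](U) → 6
  σ[w='q'](π[w,y](U)) → 1

E1 result:
w | y
r | r
r | r
E2 result:
w | y
q | p
Witness: ('q', 'p') appears 0× in E1 but 1× in E2.

no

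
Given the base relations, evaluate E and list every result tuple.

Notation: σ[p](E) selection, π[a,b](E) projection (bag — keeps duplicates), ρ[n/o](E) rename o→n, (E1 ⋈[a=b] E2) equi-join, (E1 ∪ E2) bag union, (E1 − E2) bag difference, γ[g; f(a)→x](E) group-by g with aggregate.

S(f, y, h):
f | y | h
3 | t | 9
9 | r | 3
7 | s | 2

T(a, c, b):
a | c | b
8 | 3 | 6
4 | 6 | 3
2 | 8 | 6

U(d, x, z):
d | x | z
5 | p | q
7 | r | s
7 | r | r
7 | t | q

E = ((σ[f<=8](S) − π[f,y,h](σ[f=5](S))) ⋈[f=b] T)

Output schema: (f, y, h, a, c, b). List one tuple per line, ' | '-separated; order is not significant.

Per-node cardinality:
  S → 3
  σ[f<=8](S) → 2
  S → 3
  σ[f=5](S) → 0
  π[f,y,h](σ[f=5](S)) → 0
  (σ[f<=8](S) − π[f,y,h](σ[f=5](S))) → 2
  T → 3
  ((σ[f<=8](S) − π[f,y,h](σ[f=5](S))) ⋈[f=b] T) → 1

== RESULT ==
f | y | h | a | c | b
3 | t | 9 | 4 | 6 | 3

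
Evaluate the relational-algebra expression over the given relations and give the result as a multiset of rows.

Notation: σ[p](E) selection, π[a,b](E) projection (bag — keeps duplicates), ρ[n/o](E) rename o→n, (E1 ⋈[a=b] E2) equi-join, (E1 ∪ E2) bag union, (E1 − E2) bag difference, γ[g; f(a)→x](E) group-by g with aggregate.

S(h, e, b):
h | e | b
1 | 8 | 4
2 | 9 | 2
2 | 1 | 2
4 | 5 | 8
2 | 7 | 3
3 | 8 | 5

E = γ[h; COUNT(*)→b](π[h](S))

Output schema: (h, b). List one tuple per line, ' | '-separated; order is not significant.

Subexpression sizes:
  S → 6
  π[h](S) → 6
  γ[h; COUNT(*)→b](π[h](S)) → 4

== RESULT ==
h | b
1 | 1
2 | 3
3 | 1
4 | 1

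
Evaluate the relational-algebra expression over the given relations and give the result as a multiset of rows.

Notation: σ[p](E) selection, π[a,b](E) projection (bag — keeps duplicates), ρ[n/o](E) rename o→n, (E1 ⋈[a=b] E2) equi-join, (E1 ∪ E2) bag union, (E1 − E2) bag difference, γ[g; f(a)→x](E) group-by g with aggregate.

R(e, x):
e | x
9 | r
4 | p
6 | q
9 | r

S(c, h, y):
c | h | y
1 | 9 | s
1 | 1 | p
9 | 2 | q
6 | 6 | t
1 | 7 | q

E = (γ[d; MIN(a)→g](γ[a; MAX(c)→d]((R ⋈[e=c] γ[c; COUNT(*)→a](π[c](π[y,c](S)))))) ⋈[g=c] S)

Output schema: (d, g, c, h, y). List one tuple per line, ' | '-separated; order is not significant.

Per-node cardinality:
  R → 4
  S → 5
  π[y,c](S) → 5
  π[c](π[y,c](S)) → 5
  γ[c; COUNT(*)→a](π[c](π[y,c](S))) → 3
  (R ⋈[e=c] γ[c; COUNT(*)→a](π[c](π[y,c](S)))) → 3
  γ[a; MAX(c)→d]((R ⋈[e=c] γ[c; COUNT(*)→a](π[c](π[y,c](S))))) → 1
  γ[d; MIN(a)→g](γ[a; MAX(c)→d]((R ⋈[e=c] γ[c; COUNT(*)→a](π[c](π[y,c](S)))))) → 1
  S → 5
  (γ[d; MIN(a)→g](γ[a; MAX(c)→d]((R ⋈[e=c] γ[c; COUNT(*)→a](π[c](π[y,c](S)))))) ⋈[g=c] S) → 3

== RESULT ==
d | g | c | h | y
9 | 1 | 1 | 1 | p
9 | 1 | 1 | 7 | q
9 | 1 | 1 | 9 | s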